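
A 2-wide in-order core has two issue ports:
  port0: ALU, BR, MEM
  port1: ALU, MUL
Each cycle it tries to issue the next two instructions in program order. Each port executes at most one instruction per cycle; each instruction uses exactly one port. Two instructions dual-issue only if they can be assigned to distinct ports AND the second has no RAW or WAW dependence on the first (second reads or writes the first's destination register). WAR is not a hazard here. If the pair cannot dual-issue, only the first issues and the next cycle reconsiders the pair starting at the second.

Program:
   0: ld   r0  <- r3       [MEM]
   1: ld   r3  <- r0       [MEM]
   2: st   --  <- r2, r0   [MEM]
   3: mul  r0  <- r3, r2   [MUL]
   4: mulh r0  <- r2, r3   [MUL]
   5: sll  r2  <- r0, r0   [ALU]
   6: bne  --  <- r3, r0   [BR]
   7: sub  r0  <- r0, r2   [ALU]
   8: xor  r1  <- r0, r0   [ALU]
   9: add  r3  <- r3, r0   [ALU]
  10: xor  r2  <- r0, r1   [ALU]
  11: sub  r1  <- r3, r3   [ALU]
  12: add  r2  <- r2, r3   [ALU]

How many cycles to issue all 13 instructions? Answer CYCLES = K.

CYCLES = 9

[0] i0  ld.MEM  -- no-port MEM/MEM
[1] i1  ld.MEM  -- no-port MEM/MEM
[2] i2,i3  st.MEM/mul.MUL  -- 2-wide
[3] i4  mulh.MUL  -- RAW r0
[4] i5,i6  sll.ALU/bne.BR  -- 2-wide
[5] i7  sub.ALU  -- RAW r0
[6] i8,i9  xor.ALU/add.ALU  -- 2-wide
[7] i10,i11  xor.ALU/sub.ALU  -- 2-wide
[8] i12  add.ALU  -- tail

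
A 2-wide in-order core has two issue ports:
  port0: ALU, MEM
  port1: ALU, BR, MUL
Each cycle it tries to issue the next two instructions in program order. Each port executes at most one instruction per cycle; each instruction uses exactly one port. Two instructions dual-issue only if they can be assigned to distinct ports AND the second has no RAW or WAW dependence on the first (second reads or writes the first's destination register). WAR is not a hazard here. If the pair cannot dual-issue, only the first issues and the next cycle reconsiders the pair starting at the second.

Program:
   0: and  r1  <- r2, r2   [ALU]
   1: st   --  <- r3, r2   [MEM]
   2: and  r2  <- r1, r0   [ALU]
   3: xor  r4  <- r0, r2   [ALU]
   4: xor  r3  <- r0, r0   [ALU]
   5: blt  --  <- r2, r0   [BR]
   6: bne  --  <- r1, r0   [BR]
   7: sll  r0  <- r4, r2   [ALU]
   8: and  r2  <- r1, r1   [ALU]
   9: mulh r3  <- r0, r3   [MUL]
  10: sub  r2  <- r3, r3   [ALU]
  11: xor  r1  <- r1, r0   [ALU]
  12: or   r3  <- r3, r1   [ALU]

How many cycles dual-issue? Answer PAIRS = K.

#0 head=0: and.ALU+st.MEM i0/i1 dual
#1 head=2: and.ALU i2 RAW r2
#2 head=3: xor.ALU+xor.ALU i3/i4 dual
#3 head=5: blt.BR i5 no-port BR/BR
#4 head=6: bne.BR+sll.ALU i6/i7 dual
#5 head=8: and.ALU+mulh.MUL i8/i9 dual
#6 head=10: sub.ALU+xor.ALU i10/i11 dual
#7 head=12: or.ALU i12 tail

PAIRS = 5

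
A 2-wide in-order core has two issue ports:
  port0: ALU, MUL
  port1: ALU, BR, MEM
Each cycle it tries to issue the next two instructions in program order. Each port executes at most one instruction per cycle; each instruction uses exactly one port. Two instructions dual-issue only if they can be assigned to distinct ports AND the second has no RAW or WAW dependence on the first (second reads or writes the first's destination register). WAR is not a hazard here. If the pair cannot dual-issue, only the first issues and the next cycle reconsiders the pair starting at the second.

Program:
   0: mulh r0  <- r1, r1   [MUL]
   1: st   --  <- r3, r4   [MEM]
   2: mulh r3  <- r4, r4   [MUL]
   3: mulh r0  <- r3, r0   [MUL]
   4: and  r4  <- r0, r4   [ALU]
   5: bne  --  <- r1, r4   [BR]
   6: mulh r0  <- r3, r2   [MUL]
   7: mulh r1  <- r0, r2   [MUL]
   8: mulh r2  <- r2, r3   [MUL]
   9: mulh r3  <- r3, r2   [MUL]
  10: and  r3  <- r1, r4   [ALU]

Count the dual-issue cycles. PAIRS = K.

  cy0 -> i0/i1 (mulh.MUL;st.MEM) pair
  cy1 -> i2 (mulh.MUL) no-port MUL/MUL
  cy2 -> i3 (mulh.MUL) RAW r0
  cy3 -> i4 (and.ALU) RAW r4
  cy4 -> i5/i6 (bne.BR;mulh.MUL) pair
  cy5 -> i7 (mulh.MUL) no-port MUL/MUL
  cy6 -> i8 (mulh.MUL) no-port MUL/MUL
  cy7 -> i9 (mulh.MUL) WAW r3
  cy8 -> i10 (and.ALU) tail

PAIRS = 2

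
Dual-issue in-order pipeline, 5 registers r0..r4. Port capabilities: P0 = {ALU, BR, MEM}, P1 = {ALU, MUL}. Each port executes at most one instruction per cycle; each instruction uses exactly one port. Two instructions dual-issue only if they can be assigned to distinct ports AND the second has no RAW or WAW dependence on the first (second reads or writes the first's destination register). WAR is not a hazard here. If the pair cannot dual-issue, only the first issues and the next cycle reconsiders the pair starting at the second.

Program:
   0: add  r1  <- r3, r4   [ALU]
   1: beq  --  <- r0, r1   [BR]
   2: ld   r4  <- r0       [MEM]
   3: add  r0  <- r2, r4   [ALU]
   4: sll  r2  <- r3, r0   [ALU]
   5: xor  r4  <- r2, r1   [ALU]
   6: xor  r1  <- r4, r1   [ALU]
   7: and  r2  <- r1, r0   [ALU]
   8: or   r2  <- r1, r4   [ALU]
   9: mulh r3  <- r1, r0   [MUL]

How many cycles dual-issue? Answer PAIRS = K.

PAIRS = 1

0. add.ALU @i0  | RAW r1
1. beq.BR @i1  | no-port BR/MEM
2. ld.MEM @i2  | RAW r4
3. add.ALU @i3  | RAW r0
4. sll.ALU @i4  | RAW r2
5. xor.ALU @i5  | RAW r4
6. xor.ALU @i6  | RAW r1
7. and.ALU @i7  | WAW r2
8. or.ALU mulh.MUL @i8&i9  | pair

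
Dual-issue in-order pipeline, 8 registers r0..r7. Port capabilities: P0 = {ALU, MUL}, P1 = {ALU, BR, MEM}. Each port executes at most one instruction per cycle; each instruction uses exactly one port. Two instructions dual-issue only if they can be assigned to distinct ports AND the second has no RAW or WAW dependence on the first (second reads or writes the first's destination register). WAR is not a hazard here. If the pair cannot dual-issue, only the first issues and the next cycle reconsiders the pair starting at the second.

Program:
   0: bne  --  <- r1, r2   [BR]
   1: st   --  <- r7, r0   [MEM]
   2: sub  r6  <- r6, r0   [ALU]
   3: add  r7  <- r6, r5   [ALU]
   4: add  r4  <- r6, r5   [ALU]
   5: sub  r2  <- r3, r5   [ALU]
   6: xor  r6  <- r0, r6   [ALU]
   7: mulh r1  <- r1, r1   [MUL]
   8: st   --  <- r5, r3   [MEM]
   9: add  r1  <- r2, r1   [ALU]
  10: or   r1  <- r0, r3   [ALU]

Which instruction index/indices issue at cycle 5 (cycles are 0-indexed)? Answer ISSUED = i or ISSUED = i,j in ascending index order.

ISSUED = 9

#0 head=0: bne i0 no-port BR/MEM
#1 head=1: st;sub i1&i2 pair
#2 head=3: add;add i3&i4 pair
#3 head=5: sub;xor i5&i6 pair
#4 head=7: mulh;st i7&i8 pair
#5 head=9: add i9 WAW r1
#6 head=10: or i10 tail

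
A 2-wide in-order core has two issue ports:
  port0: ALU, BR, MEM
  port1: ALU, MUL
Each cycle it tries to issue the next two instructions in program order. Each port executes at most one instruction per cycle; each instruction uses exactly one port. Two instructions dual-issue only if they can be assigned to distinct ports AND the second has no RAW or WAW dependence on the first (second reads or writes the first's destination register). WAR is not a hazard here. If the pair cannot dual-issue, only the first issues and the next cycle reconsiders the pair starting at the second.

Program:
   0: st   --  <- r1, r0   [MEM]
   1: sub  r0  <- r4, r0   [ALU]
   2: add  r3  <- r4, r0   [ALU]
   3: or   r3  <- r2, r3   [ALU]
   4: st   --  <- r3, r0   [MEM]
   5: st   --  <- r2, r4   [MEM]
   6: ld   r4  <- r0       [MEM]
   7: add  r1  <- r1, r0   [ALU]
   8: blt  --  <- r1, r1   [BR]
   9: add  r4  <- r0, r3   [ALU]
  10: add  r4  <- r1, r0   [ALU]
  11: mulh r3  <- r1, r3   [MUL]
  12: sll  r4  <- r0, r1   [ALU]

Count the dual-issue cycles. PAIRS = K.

PAIRS = 4

  cy0 -> i0/i1 (st.MEM+sub.ALU) pair
  cy1 -> i2 (add.ALU) RAW+WAW r3
  cy2 -> i3 (or.ALU) RAW r3
  cy3 -> i4 (st.MEM) no-port MEM/MEM
  cy4 -> i5 (st.MEM) no-port MEM/MEM
  cy5 -> i6/i7 (ld.MEM+add.ALU) pair
  cy6 -> i8/i9 (blt.BR+add.ALU) pair
  cy7 -> i10/i11 (add.ALU+mulh.MUL) pair
  cy8 -> i12 (sll.ALU) tail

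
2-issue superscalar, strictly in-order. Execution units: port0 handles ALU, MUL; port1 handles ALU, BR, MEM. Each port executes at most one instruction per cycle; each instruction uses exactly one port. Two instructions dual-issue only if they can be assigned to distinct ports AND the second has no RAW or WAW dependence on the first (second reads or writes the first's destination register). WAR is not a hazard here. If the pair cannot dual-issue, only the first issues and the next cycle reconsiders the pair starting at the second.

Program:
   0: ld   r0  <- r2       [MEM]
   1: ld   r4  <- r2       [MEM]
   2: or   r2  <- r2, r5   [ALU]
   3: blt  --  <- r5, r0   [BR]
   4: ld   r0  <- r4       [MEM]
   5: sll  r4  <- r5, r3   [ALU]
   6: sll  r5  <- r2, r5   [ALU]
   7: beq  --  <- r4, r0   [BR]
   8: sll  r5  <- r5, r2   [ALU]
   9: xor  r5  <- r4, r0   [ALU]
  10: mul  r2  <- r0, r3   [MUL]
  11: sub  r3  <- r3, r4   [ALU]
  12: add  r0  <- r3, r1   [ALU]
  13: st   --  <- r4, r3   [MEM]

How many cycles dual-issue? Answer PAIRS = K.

PAIRS = 5

0. ld @i0  | no-port MEM/MEM
1. ld+or @i1/i2  | pair
2. blt @i3  | no-port BR/MEM
3. ld+sll @i4/i5  | pair
4. sll+beq @i6/i7  | pair
5. sll @i8  | WAW r5
6. xor+mul @i9/i10  | pair
7. sub @i11  | RAW r3
8. add+st @i12/i13  | pair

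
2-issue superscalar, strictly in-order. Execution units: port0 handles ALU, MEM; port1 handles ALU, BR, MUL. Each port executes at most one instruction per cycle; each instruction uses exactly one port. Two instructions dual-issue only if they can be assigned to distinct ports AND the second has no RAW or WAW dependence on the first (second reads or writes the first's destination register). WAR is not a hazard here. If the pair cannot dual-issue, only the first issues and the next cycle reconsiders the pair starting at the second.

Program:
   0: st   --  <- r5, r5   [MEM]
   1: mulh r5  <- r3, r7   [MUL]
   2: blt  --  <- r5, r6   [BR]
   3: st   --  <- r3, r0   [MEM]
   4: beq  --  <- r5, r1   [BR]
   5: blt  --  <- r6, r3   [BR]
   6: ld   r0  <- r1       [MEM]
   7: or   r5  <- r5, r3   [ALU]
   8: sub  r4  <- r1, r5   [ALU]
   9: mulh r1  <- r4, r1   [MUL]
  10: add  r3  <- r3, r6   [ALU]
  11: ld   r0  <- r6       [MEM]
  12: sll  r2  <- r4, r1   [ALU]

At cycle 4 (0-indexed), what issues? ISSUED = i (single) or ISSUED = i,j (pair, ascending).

#0 head=0: st/mulh i0/i1 2-wide
#1 head=2: blt/st i2/i3 2-wide
#2 head=4: beq i4 no-port BR/BR
#3 head=5: blt/ld i5/i6 2-wide
#4 head=7: or i7 RAW r5
#5 head=8: sub i8 RAW r4
#6 head=9: mulh/add i9/i10 2-wide
#7 head=11: ld/sll i11/i12 2-wide

ISSUED = 7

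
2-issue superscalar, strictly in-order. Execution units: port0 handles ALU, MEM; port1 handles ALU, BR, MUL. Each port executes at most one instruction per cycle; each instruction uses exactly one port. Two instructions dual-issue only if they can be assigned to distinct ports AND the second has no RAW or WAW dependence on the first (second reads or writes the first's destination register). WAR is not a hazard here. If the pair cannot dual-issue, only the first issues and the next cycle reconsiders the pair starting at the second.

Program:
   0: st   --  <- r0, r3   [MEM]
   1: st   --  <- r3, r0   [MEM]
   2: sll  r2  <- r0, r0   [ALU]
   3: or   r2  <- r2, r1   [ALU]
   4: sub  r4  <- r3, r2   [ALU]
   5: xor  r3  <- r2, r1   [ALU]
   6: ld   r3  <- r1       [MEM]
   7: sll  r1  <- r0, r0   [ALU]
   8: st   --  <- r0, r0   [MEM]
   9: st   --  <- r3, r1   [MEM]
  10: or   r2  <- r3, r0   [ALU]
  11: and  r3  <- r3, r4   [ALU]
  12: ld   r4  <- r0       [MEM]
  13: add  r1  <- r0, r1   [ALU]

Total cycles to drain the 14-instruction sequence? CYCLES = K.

CYCLES = 9

[0] i0  st  -- no-port MEM/MEM
[1] i1,i2  st;sll  -- dual
[2] i3  or  -- RAW r2
[3] i4,i5  sub;xor  -- dual
[4] i6,i7  ld;sll  -- dual
[5] i8  st  -- no-port MEM/MEM
[6] i9,i10  st;or  -- dual
[7] i11,i12  and;ld  -- dual
[8] i13  add  -- tail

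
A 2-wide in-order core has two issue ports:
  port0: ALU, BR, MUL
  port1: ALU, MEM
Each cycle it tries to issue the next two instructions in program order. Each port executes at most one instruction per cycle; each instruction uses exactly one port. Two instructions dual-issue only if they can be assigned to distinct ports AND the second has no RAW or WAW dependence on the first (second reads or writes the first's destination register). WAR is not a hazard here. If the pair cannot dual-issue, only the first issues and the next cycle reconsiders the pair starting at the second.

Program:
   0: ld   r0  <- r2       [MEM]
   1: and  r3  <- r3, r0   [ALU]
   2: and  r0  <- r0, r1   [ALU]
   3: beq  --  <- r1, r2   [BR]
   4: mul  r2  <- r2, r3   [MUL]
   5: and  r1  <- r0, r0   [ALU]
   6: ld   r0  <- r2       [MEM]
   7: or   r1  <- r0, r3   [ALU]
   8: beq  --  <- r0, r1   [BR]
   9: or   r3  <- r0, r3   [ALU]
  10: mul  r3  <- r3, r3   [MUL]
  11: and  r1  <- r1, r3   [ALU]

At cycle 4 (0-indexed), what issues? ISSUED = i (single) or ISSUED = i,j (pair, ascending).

  cy0 -> i0 (ld) RAW r0
  cy1 -> i1&i2 (and/and) dual
  cy2 -> i3 (beq) no-port BR/MUL
  cy3 -> i4&i5 (mul/and) dual
  cy4 -> i6 (ld) RAW r0
  cy5 -> i7 (or) RAW r1
  cy6 -> i8&i9 (beq/or) dual
  cy7 -> i10 (mul) RAW r3
  cy8 -> i11 (and) tail

ISSUED = 6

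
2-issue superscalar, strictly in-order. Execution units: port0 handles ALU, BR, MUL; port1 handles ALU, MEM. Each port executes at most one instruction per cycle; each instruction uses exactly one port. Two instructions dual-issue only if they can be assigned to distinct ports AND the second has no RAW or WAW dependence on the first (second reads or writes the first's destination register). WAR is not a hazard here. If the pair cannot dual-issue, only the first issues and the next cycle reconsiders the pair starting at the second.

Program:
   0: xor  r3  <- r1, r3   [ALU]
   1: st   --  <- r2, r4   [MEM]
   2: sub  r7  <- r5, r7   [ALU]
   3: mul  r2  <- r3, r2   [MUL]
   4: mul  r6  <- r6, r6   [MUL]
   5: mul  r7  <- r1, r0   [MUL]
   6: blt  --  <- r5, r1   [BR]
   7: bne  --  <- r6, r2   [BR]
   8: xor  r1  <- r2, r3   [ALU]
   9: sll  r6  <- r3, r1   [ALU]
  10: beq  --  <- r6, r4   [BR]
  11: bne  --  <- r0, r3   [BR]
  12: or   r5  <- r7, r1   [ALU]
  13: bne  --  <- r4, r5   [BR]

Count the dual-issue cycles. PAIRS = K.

t=0 i0,i1:xor+st ; pair
t=1 i2,i3:sub+mul ; pair
t=2 i4:mul ; no-port MUL/MUL
t=3 i5:mul ; no-port MUL/BR
t=4 i6:blt ; no-port BR/BR
t=5 i7,i8:bne+xor ; pair
t=6 i9:sll ; RAW r6
t=7 i10:beq ; no-port BR/BR
t=8 i11,i12:bne+or ; pair
t=9 i13:bne ; tail

PAIRS = 4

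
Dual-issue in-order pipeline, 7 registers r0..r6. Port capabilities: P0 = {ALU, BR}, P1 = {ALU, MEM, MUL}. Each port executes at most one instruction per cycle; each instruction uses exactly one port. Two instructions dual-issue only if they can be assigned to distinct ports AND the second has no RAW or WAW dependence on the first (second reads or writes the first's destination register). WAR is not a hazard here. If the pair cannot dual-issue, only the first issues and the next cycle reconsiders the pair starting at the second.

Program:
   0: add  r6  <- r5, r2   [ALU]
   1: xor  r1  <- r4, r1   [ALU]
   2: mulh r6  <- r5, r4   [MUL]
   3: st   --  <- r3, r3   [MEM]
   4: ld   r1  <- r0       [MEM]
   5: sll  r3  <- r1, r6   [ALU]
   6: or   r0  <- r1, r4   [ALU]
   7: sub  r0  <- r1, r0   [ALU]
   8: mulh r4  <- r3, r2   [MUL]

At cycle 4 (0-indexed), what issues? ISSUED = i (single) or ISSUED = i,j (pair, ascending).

  cy0 -> i0&i1 (add.ALU xor.ALU) dual
  cy1 -> i2 (mulh.MUL) no-port MUL/MEM
  cy2 -> i3 (st.MEM) no-port MEM/MEM
  cy3 -> i4 (ld.MEM) RAW r1
  cy4 -> i5&i6 (sll.ALU or.ALU) dual
  cy5 -> i7&i8 (sub.ALU mulh.MUL) dual

ISSUED = 5,6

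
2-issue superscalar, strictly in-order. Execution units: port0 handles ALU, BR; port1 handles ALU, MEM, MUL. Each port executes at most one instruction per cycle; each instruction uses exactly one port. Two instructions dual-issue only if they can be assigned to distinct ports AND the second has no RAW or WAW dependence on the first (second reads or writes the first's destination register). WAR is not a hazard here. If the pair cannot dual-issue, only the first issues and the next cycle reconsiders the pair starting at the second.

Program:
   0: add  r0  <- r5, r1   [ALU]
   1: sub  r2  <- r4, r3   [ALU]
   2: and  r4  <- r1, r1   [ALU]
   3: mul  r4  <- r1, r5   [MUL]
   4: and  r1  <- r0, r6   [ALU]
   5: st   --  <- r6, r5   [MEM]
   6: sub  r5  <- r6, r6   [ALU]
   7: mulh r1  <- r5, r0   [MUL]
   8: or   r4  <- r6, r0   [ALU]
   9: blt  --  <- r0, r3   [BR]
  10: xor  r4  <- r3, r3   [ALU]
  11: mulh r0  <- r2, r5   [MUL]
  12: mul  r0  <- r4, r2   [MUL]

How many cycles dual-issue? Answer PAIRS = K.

PAIRS = 5

  cy0 -> i0/i1 (add/sub) dual
  cy1 -> i2 (and) WAW r4
  cy2 -> i3/i4 (mul/and) dual
  cy3 -> i5/i6 (st/sub) dual
  cy4 -> i7/i8 (mulh/or) dual
  cy5 -> i9/i10 (blt/xor) dual
  cy6 -> i11 (mulh) no-port MUL/MUL
  cy7 -> i12 (mul) tail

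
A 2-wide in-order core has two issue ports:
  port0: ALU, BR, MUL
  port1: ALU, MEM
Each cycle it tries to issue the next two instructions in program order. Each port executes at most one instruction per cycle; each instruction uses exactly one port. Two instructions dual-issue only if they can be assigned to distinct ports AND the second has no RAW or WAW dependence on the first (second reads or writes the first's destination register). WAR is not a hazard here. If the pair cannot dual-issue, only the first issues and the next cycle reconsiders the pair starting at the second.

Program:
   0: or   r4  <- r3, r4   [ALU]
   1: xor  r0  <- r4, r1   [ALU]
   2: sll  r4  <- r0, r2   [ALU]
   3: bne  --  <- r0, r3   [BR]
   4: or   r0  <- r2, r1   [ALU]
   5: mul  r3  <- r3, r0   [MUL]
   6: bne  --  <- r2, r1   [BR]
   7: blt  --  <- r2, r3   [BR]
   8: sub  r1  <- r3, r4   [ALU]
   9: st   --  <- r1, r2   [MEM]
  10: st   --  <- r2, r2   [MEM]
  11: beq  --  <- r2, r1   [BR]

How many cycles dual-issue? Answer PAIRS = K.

PAIRS = 3

  cy0 -> i0 (or.ALU) RAW r4
  cy1 -> i1 (xor.ALU) RAW r0
  cy2 -> i2/i3 (sll.ALU+bne.BR) 2-wide
  cy3 -> i4 (or.ALU) RAW r0
  cy4 -> i5 (mul.MUL) no-port MUL/BR
  cy5 -> i6 (bne.BR) no-port BR/BR
  cy6 -> i7/i8 (blt.BR+sub.ALU) 2-wide
  cy7 -> i9 (st.MEM) no-port MEM/MEM
  cy8 -> i10/i11 (st.MEM+beq.BR) 2-wide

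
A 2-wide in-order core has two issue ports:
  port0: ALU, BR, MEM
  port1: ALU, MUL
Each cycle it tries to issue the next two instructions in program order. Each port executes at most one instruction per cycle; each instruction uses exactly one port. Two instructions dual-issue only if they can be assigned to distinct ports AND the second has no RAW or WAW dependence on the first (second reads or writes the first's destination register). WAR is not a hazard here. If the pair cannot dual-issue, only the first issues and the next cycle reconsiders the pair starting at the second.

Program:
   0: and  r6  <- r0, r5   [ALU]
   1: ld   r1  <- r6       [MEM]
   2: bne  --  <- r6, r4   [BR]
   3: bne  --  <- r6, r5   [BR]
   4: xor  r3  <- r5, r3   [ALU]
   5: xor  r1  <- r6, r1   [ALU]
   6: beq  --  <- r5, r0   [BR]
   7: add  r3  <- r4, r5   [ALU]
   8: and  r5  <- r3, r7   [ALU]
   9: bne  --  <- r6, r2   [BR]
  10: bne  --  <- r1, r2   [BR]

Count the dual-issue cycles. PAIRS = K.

  cy0 -> i0 (and) RAW r6
  cy1 -> i1 (ld) no-port MEM/BR
  cy2 -> i2 (bne) no-port BR/BR
  cy3 -> i3/i4 (bne;xor) dual
  cy4 -> i5/i6 (xor;beq) dual
  cy5 -> i7 (add) RAW r3
  cy6 -> i8/i9 (and;bne) dual
  cy7 -> i10 (bne) tail

PAIRS = 3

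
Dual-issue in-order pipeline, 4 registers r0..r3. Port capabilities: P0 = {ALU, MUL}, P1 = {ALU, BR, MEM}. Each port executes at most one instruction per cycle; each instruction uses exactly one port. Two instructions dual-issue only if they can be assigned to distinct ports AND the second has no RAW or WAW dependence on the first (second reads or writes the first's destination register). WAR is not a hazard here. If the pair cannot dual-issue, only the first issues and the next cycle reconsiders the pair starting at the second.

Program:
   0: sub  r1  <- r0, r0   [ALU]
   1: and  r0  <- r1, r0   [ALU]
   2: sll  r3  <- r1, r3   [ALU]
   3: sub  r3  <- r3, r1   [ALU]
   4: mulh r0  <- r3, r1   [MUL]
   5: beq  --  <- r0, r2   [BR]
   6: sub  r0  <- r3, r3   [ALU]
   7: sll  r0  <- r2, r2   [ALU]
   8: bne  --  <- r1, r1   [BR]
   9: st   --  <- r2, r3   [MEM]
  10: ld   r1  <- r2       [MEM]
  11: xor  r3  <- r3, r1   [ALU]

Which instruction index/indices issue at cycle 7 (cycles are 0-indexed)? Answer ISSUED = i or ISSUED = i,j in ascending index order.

#0 head=0: sub.ALU i0 RAW r1
#1 head=1: and.ALU+sll.ALU i1,i2 2-wide
#2 head=3: sub.ALU i3 RAW r3
#3 head=4: mulh.MUL i4 RAW r0
#4 head=5: beq.BR+sub.ALU i5,i6 2-wide
#5 head=7: sll.ALU+bne.BR i7,i8 2-wide
#6 head=9: st.MEM i9 no-port MEM/MEM
#7 head=10: ld.MEM i10 RAW r1
#8 head=11: xor.ALU i11 tail

ISSUED = 10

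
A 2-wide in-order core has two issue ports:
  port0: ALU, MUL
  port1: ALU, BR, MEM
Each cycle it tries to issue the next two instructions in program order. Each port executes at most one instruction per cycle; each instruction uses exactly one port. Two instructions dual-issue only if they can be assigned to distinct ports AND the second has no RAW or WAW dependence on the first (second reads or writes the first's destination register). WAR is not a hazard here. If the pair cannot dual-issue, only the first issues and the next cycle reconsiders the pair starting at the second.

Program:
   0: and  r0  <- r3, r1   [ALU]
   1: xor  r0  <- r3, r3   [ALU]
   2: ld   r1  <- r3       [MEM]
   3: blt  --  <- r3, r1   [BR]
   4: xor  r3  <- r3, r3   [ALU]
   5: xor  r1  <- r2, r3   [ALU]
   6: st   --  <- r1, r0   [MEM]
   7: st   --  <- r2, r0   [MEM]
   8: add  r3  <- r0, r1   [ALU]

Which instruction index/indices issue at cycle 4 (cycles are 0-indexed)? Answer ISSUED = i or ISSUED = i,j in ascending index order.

ISSUED = 6

t=0 i0:and.ALU ; WAW r0
t=1 i1/i2:xor.ALU/ld.MEM ; 2-wide
t=2 i3/i4:blt.BR/xor.ALU ; 2-wide
t=3 i5:xor.ALU ; RAW r1
t=4 i6:st.MEM ; no-port MEM/MEM
t=5 i7/i8:st.MEM/add.ALU ; 2-wide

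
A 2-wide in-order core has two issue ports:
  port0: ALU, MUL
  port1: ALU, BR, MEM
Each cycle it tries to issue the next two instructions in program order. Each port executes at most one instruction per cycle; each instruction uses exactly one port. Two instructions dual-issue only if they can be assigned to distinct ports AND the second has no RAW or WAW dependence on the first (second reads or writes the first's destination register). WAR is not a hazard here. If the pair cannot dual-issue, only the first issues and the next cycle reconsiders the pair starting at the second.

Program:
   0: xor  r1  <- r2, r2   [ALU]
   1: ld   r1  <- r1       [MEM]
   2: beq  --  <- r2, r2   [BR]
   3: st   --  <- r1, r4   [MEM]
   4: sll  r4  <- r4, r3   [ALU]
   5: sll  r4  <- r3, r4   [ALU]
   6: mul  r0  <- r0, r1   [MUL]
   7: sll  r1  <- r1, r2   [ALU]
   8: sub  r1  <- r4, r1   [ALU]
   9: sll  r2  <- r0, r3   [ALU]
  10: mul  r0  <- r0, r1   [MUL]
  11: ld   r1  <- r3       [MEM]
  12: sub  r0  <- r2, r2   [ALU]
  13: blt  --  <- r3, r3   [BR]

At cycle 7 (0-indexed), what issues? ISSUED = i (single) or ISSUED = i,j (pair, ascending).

ISSUED = 10,11

c0: i0 xor.ALU  RAW+WAW r1
c1: i1 ld.MEM  no-port MEM/BR
c2: i2 beq.BR  no-port BR/MEM
c3: i3/i4 st.MEM;sll.ALU  2-wide
c4: i5/i6 sll.ALU;mul.MUL  2-wide
c5: i7 sll.ALU  RAW+WAW r1
c6: i8/i9 sub.ALU;sll.ALU  2-wide
c7: i10/i11 mul.MUL;ld.MEM  2-wide
c8: i12/i13 sub.ALU;blt.BR  2-wide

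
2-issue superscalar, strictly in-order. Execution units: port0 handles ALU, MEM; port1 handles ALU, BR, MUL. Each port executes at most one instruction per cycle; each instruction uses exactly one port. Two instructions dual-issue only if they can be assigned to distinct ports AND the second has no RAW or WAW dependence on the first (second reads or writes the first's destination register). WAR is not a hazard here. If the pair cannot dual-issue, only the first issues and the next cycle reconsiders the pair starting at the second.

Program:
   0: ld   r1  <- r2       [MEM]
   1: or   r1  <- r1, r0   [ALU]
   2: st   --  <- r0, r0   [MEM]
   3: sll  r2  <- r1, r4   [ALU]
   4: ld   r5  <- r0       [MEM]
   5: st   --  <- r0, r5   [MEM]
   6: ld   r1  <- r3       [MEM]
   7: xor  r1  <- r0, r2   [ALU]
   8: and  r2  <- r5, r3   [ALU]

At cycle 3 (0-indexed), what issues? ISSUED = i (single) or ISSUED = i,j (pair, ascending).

  cy0 -> i0 (ld.MEM) RAW+WAW r1
  cy1 -> i1,i2 (or.ALU;st.MEM) dual
  cy2 -> i3,i4 (sll.ALU;ld.MEM) dual
  cy3 -> i5 (st.MEM) no-port MEM/MEM
  cy4 -> i6 (ld.MEM) WAW r1
  cy5 -> i7,i8 (xor.ALU;and.ALU) dual

ISSUED = 5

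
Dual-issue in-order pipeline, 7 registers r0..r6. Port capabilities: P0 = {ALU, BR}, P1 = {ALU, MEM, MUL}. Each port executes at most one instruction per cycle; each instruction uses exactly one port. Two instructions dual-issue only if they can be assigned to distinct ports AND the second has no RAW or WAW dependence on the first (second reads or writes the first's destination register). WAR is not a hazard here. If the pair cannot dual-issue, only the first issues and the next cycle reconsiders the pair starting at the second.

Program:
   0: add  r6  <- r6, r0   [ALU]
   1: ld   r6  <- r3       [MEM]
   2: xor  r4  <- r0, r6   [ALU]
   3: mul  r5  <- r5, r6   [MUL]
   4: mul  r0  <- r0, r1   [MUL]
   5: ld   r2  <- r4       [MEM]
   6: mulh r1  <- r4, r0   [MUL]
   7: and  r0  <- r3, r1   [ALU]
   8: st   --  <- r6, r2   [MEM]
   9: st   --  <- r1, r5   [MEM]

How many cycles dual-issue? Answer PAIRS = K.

t=0 i0:add.ALU ; WAW r6
t=1 i1:ld.MEM ; RAW r6
t=2 i2&i3:xor.ALU/mul.MUL ; pair
t=3 i4:mul.MUL ; no-port MUL/MEM
t=4 i5:ld.MEM ; no-port MEM/MUL
t=5 i6:mulh.MUL ; RAW r1
t=6 i7&i8:and.ALU/st.MEM ; pair
t=7 i9:st.MEM ; tail

PAIRS = 2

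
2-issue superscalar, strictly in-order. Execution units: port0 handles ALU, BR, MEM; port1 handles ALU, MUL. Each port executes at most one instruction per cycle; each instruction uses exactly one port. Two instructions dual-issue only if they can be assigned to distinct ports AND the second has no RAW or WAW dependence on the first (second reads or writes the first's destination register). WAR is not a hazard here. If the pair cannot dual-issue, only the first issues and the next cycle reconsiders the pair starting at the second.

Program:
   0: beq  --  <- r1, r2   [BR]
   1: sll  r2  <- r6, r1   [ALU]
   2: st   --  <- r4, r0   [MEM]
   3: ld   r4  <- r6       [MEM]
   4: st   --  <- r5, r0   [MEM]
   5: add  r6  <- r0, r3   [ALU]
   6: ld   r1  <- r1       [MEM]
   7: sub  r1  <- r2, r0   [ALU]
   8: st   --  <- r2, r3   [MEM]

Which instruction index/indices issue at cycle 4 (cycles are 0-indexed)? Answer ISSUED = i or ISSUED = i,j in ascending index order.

0. beq.BR+sll.ALU @i0&i1  | dual
1. st.MEM @i2  | no-port MEM/MEM
2. ld.MEM @i3  | no-port MEM/MEM
3. st.MEM+add.ALU @i4&i5  | dual
4. ld.MEM @i6  | WAW r1
5. sub.ALU+st.MEM @i7&i8  | dual

ISSUED = 6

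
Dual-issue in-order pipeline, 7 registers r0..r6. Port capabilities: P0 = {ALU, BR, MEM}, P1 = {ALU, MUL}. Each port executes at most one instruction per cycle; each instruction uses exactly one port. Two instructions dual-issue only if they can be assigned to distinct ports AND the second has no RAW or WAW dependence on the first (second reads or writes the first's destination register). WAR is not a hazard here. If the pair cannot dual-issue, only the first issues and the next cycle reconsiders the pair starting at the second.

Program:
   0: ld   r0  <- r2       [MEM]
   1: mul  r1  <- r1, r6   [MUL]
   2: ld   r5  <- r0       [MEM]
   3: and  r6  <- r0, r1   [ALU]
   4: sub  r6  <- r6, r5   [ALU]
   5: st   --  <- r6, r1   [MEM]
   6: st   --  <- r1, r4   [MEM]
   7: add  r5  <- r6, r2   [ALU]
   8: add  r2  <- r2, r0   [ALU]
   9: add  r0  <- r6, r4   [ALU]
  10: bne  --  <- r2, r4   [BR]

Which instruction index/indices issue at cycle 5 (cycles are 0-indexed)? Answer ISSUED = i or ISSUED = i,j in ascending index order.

  cy0 -> i0+i1 (ld+mul) 2-wide
  cy1 -> i2+i3 (ld+and) 2-wide
  cy2 -> i4 (sub) RAW r6
  cy3 -> i5 (st) no-port MEM/MEM
  cy4 -> i6+i7 (st+add) 2-wide
  cy5 -> i8+i9 (add+add) 2-wide
  cy6 -> i10 (bne) tail

ISSUED = 8,9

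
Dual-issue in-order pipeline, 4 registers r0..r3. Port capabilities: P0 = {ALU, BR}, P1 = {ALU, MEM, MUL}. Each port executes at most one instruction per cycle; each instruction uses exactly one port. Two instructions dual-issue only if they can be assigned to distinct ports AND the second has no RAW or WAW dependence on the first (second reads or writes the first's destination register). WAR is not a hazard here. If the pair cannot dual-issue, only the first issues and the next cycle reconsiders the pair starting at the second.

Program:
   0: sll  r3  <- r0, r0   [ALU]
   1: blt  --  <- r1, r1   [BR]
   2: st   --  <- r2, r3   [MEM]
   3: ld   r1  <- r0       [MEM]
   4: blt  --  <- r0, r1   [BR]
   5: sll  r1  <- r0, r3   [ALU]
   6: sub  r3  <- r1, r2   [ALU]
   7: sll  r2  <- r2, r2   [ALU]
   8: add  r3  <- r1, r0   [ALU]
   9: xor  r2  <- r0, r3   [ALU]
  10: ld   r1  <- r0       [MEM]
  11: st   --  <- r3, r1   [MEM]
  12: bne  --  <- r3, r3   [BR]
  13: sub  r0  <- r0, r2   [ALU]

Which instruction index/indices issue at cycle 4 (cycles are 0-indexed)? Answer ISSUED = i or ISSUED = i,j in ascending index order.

0. sll.ALU+blt.BR @i0,i1  | pair
1. st.MEM @i2  | no-port MEM/MEM
2. ld.MEM @i3  | RAW r1
3. blt.BR+sll.ALU @i4,i5  | pair
4. sub.ALU+sll.ALU @i6,i7  | pair
5. add.ALU @i8  | RAW r3
6. xor.ALU+ld.MEM @i9,i10  | pair
7. st.MEM+bne.BR @i11,i12  | pair
8. sub.ALU @i13  | tail

ISSUED = 6,7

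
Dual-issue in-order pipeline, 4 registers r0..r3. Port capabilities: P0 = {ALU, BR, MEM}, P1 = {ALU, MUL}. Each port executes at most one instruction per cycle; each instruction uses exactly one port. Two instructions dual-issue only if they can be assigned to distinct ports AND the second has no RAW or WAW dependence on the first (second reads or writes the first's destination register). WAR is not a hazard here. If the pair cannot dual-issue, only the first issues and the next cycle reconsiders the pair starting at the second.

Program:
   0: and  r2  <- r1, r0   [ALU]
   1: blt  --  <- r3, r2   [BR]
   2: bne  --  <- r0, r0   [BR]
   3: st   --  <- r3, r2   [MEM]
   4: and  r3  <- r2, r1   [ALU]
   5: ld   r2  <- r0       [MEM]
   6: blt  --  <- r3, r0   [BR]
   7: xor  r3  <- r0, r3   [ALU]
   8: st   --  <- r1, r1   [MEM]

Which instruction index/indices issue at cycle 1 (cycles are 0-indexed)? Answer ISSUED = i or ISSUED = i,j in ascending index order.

  cy0 -> i0 (and) RAW r2
  cy1 -> i1 (blt) no-port BR/BR
  cy2 -> i2 (bne) no-port BR/MEM
  cy3 -> i3&i4 (st and) dual
  cy4 -> i5 (ld) no-port MEM/BR
  cy5 -> i6&i7 (blt xor) dual
  cy6 -> i8 (st) tail

ISSUED = 1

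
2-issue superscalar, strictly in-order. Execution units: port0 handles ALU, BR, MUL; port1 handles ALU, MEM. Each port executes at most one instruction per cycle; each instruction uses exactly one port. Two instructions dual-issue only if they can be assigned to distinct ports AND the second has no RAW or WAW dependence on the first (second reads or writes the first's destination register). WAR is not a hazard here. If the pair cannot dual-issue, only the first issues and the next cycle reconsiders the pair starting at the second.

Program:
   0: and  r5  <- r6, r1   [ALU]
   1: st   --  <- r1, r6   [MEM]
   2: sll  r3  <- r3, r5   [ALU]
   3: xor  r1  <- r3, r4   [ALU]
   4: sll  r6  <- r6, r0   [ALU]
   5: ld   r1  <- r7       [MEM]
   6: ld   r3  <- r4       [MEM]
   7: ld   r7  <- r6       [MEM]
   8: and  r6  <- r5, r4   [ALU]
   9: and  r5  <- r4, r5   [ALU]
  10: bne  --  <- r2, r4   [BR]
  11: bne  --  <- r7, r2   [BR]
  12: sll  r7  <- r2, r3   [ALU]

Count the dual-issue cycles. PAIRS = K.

PAIRS = 5

0. and.ALU/st.MEM @i0+i1  | 2-wide
1. sll.ALU @i2  | RAW r3
2. xor.ALU/sll.ALU @i3+i4  | 2-wide
3. ld.MEM @i5  | no-port MEM/MEM
4. ld.MEM @i6  | no-port MEM/MEM
5. ld.MEM/and.ALU @i7+i8  | 2-wide
6. and.ALU/bne.BR @i9+i10  | 2-wide
7. bne.BR/sll.ALU @i11+i12  | 2-wide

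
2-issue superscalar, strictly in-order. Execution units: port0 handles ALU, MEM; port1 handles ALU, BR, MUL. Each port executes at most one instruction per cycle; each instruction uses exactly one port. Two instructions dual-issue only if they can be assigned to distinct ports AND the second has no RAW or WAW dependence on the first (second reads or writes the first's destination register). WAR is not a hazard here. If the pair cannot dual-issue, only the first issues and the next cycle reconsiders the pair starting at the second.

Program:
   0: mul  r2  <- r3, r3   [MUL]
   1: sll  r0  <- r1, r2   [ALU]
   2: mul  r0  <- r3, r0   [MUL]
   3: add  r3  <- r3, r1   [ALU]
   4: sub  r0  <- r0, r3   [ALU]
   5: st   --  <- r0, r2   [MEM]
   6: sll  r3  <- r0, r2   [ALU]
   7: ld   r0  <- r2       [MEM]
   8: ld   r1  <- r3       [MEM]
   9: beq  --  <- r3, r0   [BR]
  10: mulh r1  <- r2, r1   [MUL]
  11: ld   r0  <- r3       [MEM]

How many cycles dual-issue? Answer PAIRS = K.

0. mul @i0  | RAW r2
1. sll @i1  | RAW+WAW r0
2. mul+add @i2+i3  | pair
3. sub @i4  | RAW r0
4. st+sll @i5+i6  | pair
5. ld @i7  | no-port MEM/MEM
6. ld+beq @i8+i9  | pair
7. mulh+ld @i10+i11  | pair

PAIRS = 4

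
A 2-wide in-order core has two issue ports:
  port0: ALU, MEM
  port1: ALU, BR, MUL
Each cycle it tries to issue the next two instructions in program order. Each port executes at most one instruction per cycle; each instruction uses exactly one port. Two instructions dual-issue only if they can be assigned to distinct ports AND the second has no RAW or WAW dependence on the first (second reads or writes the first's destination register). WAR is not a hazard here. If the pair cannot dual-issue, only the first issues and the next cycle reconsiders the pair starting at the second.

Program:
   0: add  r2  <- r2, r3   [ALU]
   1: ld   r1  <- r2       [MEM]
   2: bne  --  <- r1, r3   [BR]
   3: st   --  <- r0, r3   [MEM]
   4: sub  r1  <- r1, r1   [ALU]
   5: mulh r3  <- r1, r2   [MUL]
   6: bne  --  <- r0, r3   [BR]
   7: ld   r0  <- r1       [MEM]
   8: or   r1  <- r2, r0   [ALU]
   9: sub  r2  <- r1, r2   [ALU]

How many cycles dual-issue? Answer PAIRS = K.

PAIRS = 2

c0: i0 add.ALU  RAW r2
c1: i1 ld.MEM  RAW r1
c2: i2&i3 bne.BR st.MEM  pair
c3: i4 sub.ALU  RAW r1
c4: i5 mulh.MUL  no-port MUL/BR
c5: i6&i7 bne.BR ld.MEM  pair
c6: i8 or.ALU  RAW r1
c7: i9 sub.ALU  tail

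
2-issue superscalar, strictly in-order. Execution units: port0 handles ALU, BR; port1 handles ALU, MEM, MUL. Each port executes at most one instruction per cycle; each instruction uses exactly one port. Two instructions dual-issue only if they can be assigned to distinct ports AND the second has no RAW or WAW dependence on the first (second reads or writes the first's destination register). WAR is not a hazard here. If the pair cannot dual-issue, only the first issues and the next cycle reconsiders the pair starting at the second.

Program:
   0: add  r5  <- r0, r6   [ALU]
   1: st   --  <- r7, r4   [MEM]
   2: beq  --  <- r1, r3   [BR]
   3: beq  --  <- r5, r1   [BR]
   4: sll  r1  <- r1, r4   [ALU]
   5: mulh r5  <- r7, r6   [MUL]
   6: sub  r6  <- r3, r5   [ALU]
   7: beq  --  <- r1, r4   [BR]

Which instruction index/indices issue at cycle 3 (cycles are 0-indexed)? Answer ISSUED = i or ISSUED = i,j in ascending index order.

t=0 i0,i1:add.ALU+st.MEM ; 2-wide
t=1 i2:beq.BR ; no-port BR/BR
t=2 i3,i4:beq.BR+sll.ALU ; 2-wide
t=3 i5:mulh.MUL ; RAW r5
t=4 i6,i7:sub.ALU+beq.BR ; 2-wide

ISSUED = 5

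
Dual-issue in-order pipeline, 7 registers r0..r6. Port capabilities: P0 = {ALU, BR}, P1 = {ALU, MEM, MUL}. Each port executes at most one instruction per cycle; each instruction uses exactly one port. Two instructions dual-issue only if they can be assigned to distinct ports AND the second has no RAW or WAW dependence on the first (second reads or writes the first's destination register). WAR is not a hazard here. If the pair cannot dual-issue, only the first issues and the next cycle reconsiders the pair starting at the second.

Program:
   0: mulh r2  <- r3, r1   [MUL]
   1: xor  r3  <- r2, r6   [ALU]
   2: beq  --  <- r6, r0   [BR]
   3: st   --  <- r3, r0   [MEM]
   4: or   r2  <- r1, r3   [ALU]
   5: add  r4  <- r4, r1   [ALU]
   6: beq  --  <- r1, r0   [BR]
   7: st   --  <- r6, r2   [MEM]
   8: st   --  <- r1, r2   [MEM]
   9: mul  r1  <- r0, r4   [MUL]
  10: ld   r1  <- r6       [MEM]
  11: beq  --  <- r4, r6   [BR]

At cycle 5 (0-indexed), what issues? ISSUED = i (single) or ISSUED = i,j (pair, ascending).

t=0 i0:mulh.MUL ; RAW r2
t=1 i1+i2:xor.ALU;beq.BR ; pair
t=2 i3+i4:st.MEM;or.ALU ; pair
t=3 i5+i6:add.ALU;beq.BR ; pair
t=4 i7:st.MEM ; no-port MEM/MEM
t=5 i8:st.MEM ; no-port MEM/MUL
t=6 i9:mul.MUL ; no-port MUL/MEM
t=7 i10+i11:ld.MEM;beq.BR ; pair

ISSUED = 8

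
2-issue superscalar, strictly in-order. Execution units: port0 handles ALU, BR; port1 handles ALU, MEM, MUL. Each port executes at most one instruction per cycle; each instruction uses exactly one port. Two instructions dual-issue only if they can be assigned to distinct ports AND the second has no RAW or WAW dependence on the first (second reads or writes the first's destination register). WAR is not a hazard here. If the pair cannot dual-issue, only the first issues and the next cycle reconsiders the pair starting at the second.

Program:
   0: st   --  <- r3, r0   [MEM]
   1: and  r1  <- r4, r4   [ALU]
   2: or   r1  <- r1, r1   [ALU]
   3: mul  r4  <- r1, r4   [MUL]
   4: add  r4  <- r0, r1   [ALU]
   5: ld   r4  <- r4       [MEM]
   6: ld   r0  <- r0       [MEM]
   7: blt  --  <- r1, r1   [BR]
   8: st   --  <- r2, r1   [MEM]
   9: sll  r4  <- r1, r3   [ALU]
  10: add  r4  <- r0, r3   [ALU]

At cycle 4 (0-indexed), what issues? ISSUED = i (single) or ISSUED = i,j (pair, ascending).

ISSUED = 5

[0] i0+i1  st.MEM/and.ALU  -- pair
[1] i2  or.ALU  -- RAW r1
[2] i3  mul.MUL  -- WAW r4
[3] i4  add.ALU  -- RAW+WAW r4
[4] i5  ld.MEM  -- no-port MEM/MEM
[5] i6+i7  ld.MEM/blt.BR  -- pair
[6] i8+i9  st.MEM/sll.ALU  -- pair
[7] i10  add.ALU  -- tail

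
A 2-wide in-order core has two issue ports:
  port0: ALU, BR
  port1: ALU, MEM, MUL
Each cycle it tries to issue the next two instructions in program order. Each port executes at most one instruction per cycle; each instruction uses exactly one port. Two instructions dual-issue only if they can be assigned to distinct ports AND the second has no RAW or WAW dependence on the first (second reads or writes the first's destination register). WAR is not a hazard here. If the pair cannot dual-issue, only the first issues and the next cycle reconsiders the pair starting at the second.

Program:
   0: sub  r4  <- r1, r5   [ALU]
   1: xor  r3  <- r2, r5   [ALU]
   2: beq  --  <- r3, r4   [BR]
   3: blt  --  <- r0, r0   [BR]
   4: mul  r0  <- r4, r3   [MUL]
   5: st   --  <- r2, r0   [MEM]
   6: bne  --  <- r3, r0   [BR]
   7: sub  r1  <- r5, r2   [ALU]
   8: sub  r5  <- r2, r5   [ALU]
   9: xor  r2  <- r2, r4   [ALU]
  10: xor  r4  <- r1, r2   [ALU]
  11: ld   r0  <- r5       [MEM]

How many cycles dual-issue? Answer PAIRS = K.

PAIRS = 5

#0 head=0: sub.ALU/xor.ALU i0/i1 dual
#1 head=2: beq.BR i2 no-port BR/BR
#2 head=3: blt.BR/mul.MUL i3/i4 dual
#3 head=5: st.MEM/bne.BR i5/i6 dual
#4 head=7: sub.ALU/sub.ALU i7/i8 dual
#5 head=9: xor.ALU i9 RAW r2
#6 head=10: xor.ALU/ld.MEM i10/i11 dual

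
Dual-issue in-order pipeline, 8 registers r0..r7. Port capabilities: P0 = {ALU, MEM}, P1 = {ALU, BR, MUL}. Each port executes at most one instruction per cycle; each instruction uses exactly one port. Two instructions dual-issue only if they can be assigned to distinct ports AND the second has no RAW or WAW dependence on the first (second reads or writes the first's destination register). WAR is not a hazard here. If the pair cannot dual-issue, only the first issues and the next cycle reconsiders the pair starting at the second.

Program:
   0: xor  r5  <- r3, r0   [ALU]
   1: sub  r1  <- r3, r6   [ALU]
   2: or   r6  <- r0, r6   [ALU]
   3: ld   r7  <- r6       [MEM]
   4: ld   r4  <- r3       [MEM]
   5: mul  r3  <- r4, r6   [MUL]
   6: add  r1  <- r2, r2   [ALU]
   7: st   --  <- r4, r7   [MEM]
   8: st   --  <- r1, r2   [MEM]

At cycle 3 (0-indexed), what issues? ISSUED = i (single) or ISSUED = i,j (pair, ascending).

ISSUED = 4

  cy0 -> i0,i1 (xor.ALU/sub.ALU) dual
  cy1 -> i2 (or.ALU) RAW r6
  cy2 -> i3 (ld.MEM) no-port MEM/MEM
  cy3 -> i4 (ld.MEM) RAW r4
  cy4 -> i5,i6 (mul.MUL/add.ALU) dual
  cy5 -> i7 (st.MEM) no-port MEM/MEM
  cy6 -> i8 (st.MEM) tail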